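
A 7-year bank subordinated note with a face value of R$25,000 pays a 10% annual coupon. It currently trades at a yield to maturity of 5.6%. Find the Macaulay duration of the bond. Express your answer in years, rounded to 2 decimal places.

5.54 years

Periodic yield y = 0.056. Discount each cash flow and weight by its year:
  t   CF        PV=CF/(1+0.056)^t    t·PV
  1     2,500.00     2,367.4242     2,367.4242
  2     2,500.00     2,241.8790     4,483.7580
  3     2,500.00     2,122.9915     6,368.9745
  4     2,500.00     2,010.4086     8,041.6344
  5     2,500.00     1,903.7960     9,518.9802
  6     2,500.00     1,802.8372    10,817.0229
  7    27,500.00    18,779.5537   131,456.8757
  Σ                 31,228.8902   173,054.6700
Price P = Σ PV = 31,228.8902.
Macaulay duration = Σ(t·PV) / P = 173,054.6700 / 31,228.8902 = 5.54149 years.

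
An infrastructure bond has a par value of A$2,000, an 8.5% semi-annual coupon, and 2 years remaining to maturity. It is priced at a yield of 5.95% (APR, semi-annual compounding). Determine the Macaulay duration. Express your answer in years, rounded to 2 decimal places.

1.88 years

Periodic yield y = 0.02975. Discount each cash flow and weight by its period:
  t   CF        PV=CF/(1+0.02975)^t    t·PV
  1        85.00        82.5443        82.5443
  2        85.00        80.1596       160.3191
  3        85.00        77.8437       233.5311
  4     2,085.00     1,854.2951     7,417.1805
  Σ                  2,094.8427     7,893.5751
Price P = Σ PV = 2,094.8427.
Macaulay duration = Σ(t·PV) / P = 7,893.5751 / 2,094.8427 = 3.76810 half-year periods.
In years: 3.76810 / 2 = 1.88405 years.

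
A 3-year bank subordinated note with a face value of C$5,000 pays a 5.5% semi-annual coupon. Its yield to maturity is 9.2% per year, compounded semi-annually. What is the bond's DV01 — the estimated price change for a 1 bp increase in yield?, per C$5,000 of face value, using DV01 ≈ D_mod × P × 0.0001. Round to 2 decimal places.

Periodic yield y = 0.046.
  t   CF        PV=CF/(1+0.046)^t    t·PV
  1       137.50       131.4532       131.4532
  2       137.50       125.6722       251.3445
  3       137.50       120.1455       360.4366
  4       137.50       114.8619       459.4476
  5       137.50       109.8106       549.0530
  6     5,137.50     3,922.4889    23,534.9336
  Σ                  4,524.4324    25,286.6684
P = 4,524.4324; D_Mac = 5.58892 half-year periods = 2.79446 yrs; D_mod = 2.67157 yrs.
DV01 ≈ 2.67157 × 4,524.4324 × 0.0001 = 1.208732.

C$1.21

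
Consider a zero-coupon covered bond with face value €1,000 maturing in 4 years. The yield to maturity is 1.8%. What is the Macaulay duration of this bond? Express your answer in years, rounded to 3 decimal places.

A zero-coupon bond has a single cash flow at maturity, so its Macaulay duration equals its maturity: 4 years.

4.000 years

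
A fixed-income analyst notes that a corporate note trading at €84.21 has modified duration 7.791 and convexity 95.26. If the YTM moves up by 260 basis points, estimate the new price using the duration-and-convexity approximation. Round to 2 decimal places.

Duration effect: -D_mod·Δy = -7.791 × (+0.026) = -0.202566
Convexity effect: ½·C·(Δy)² = 0.5 × 95.26 × (0.026)² = +0.03219788
ΔP/P ≈ -0.202566 + 0.03219788 = -0.17036812
New price ≈ 84.21 × (1 - 0.17036812) = 69.8633006148.

€69.86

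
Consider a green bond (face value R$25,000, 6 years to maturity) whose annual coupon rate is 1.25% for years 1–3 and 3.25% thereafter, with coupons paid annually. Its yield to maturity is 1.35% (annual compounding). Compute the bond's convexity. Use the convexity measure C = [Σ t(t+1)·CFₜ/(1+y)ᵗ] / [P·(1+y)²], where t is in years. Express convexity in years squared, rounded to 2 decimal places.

38.73

With y = 0.0135:
  t   CF        PV=CF/(1+0.0135)^t    t·PV        t(t+1)·PV
  1       312.50       308.3374       308.3374         616.6749
  2       312.50       304.2303       608.4607       1,825.3820
  3       312.50       300.1779       900.5338       3,602.1352
  4       812.50       770.0667     3,080.2669      15,401.3345
  5       812.50       759.8093     3,799.0465      22,794.2790
  6    25,812.50    23,817.0271   142,902.1626   1,000,315.1382
  Σ                 26,259.6488   151,598.8079   1,044,554.9438
P = 26,259.6488.
Convexity = Σ t(t+1)·PV / [P·(1+y)²] = 1,044,554.9438 / (26,259.6488 × 1.027182) = 38.72531.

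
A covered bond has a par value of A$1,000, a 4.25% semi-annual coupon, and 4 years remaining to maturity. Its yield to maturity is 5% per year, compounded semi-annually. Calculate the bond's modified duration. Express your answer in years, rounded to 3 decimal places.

3.625 years

Periodic yield y = 0.025. First find Macaulay duration:
  t   CF        PV=CF/(1+0.025)^t    t·PV
  1        21.25        20.7317        20.7317
  2        21.25        20.2261        40.4521
  3        21.25        19.7327        59.1982
  4        21.25        19.2515        77.0058
  5        21.25        18.7819        93.9095
  6        21.25        18.3238       109.9429
  7        21.25        17.8769       125.1382
  8     1,021.25       838.1874     6,705.4995
  Σ                    973.1120     7,231.8779
P = 973.1120; Macaulay duration = 7,231.8779 / 973.1120 = 7.43170 half-year periods = 3.71585 years.
Modified duration = D_Mac / (1 + y) = 3.71585 / 1.025 = 3.62522 years.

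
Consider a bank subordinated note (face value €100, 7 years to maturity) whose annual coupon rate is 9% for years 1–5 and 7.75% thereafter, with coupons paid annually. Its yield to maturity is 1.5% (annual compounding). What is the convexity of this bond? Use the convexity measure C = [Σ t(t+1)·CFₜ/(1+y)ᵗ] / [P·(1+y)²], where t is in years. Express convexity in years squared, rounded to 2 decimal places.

41.72

With y = 0.015:
  t   CF        PV=CF/(1+0.015)^t    t·PV        t(t+1)·PV
  1         9.00         8.8670         8.8670          17.7340
  2         9.00         8.7360        17.4719          52.4157
  3         9.00         8.6069        25.8206         103.2822
  4         9.00         8.4797        33.9186         169.5932
  5         9.00         8.3543        41.7717         250.6303
  6         7.75         7.0877        42.5262         297.6835
  7       107.75        97.0856       679.5995       5,436.7957
  Σ                    147.2171       849.9755       6,328.1345
P = 147.2171.
Convexity = Σ t(t+1)·PV / [P·(1+y)²] = 6,328.1345 / (147.2171 × 1.030225) = 41.72393.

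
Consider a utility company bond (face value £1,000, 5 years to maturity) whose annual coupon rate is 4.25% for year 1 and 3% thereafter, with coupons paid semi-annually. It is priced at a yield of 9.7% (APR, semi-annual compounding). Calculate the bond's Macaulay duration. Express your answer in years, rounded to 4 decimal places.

Periodic yield y = 0.0485. Discount each cash flow and weight by its period:
  t   CF        PV=CF/(1+0.0485)^t    t·PV
  1        21.25        20.2670        20.2670
  2        21.25        19.3296        38.6591
  3        15.00        13.0133        39.0398
  4        15.00        12.4113        49.6452
  5        15.00        11.8372        59.1860
  6        15.00        11.2897        67.7379
  7        15.00        10.7674        75.3720
  8        15.00        10.2694        82.1550
  9        15.00         9.7943        88.1491
  10    1,015.00       632.0940     6,320.9404
  Σ                    751.0732     6,841.1516
Price P = Σ PV = 751.0732.
Macaulay duration = Σ(t·PV) / P = 6,841.1516 / 751.0732 = 9.10850 half-year periods.
In years: 9.10850 / 2 = 4.55425 years.

4.5543 years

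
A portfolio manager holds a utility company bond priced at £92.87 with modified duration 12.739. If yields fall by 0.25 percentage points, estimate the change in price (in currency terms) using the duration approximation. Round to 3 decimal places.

+£2.958

Duration approximation: ΔP/P ≈ -D_mod · Δy = -12.739 × (-0.0025) = +0.0318475.
ΔP ≈ 92.87 × (+0.0318475) = +2.957677325.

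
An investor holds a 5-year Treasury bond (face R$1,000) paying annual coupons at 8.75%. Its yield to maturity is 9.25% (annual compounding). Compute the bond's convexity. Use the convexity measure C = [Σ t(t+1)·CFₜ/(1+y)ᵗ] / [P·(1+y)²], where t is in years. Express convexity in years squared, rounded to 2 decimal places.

20.16

With y = 0.0925:
  t   CF        PV=CF/(1+0.0925)^t    t·PV        t(t+1)·PV
  1        87.50        80.0915        80.0915         160.1831
  2        87.50        73.3103       146.6207         439.8620
  3        87.50        67.1033       201.3098         805.2393
  4        87.50        61.4218       245.6870       1,228.4352
  5     1,087.50       698.7503     3,493.7517      20,962.5105
  Σ                    980.6772     4,167.4608      23,596.2300
P = 980.6772.
Convexity = Σ t(t+1)·PV / [P·(1+y)²] = 23,596.2300 / (980.6772 × 1.193556) = 20.15922.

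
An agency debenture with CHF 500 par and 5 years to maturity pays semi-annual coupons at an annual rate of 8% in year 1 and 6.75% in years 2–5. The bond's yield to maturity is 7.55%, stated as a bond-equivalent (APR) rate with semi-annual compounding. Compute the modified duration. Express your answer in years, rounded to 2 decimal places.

Periodic yield y = 0.03775. First find Macaulay duration:
  t   CF        PV=CF/(1+0.03775)^t    t·PV
  1       20.000        19.2725        19.2725
  2       20.000        18.5714        37.1428
  3       16.875        15.0996        45.2988
  4       16.875        14.5503        58.2013
  5       16.875        14.0210        70.1052
  6       16.875        13.5110        81.0660
  7       16.875        13.0195        91.1366
  8       16.875        12.5459       100.3672
  9       16.875        12.0895       108.8057
  10     516.875       356.8273     3,568.2733
  Σ                    489.5081     4,179.6692
P = 489.5081; Macaulay duration = 4,179.6692 / 489.5081 = 8.53851 half-year periods = 4.26925 years.
Modified duration = D_Mac / (1 + y) = 4.26925 / 1.03775 = 4.11395 years.

4.11 years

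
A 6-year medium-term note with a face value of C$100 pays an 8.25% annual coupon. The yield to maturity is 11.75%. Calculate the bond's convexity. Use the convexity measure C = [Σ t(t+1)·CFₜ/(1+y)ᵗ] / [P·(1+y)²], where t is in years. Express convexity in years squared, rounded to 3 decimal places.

With y = 0.1175:
  t   CF        PV=CF/(1+0.1175)^t    t·PV        t(t+1)·PV
  1         8.25         7.3826         7.3826          14.7651
  2         8.25         6.6063        13.2126          39.6379
  3         8.25         5.9117        17.7351          70.9402
  4         8.25         5.2901        21.1604         105.8020
  5         8.25         4.7339        23.6693         142.0161
  6       108.25        55.5831       333.4986       2,334.4899
  Σ                     85.5076       416.6585       2,707.6512
P = 85.5076.
Convexity = Σ t(t+1)·PV / [P·(1+y)²] = 2,707.6512 / (85.5076 × 1.248806) = 25.35671.

25.357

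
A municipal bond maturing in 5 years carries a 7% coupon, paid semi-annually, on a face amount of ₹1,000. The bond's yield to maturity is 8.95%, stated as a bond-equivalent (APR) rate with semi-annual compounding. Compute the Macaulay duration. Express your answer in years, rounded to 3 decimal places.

Periodic yield y = 0.04475. Discount each cash flow and weight by its period:
  t   CF        PV=CF/(1+0.04475)^t    t·PV
  1        35.00        33.5008        33.5008
  2        35.00        32.0659        64.1318
  3        35.00        30.6924        92.0772
  4        35.00        29.3777       117.5110
  5        35.00        28.1194       140.5970
  6        35.00        26.9150       161.4898
  7        35.00        25.7621       180.3348
  8        35.00        24.6586       197.2691
  9        35.00        23.6024       212.4218
  10    1,035.00       668.0617     6,680.6167
  Σ                    922.7561     7,879.9499
Price P = Σ PV = 922.7561.
Macaulay duration = Σ(t·PV) / P = 7,879.9499 / 922.7561 = 8.53958 half-year periods.
In years: 8.53958 / 2 = 4.26979 years.

4.270 years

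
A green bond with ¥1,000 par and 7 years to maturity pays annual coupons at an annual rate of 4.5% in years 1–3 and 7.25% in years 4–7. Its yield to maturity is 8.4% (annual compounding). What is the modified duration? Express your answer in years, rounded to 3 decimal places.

Periodic yield y = 0.084. First find Macaulay duration:
  t   CF        PV=CF/(1+0.084)^t    t·PV
  1        45.00        41.5129        41.5129
  2        45.00        38.2960        76.5921
  3        45.00        35.3285       105.9854
  4        72.50        52.5074       210.0298
  5        72.50        48.4386       242.1930
  6        72.50        44.6851       268.1103
  7     1,072.50       609.8069     4,268.6482
  Σ                    870.5754     5,213.0717
P = 870.5754; Macaulay duration = 5,213.0717 / 870.5754 = 5.98808 years.
Modified duration = D_Mac / (1 + y) = 5.98808 / 1.084 = 5.52406 years.

5.524 years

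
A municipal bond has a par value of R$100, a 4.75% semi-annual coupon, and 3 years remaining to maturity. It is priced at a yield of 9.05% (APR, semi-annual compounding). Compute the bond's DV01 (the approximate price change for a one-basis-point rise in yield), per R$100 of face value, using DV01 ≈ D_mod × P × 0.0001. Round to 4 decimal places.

R$0.0240

Periodic yield y = 0.04525.
  t   CF        PV=CF/(1+0.04525)^t    t·PV
  1        2.375         2.2722         2.2722
  2        2.375         2.1738         4.3476
  3        2.375         2.0797         6.2391
  4        2.375         1.9897         7.9587
  5        2.375         1.9035         9.5177
  6      102.375        78.5006       471.0035
  Σ                     88.9195       501.3389
P = 88.9195; D_Mac = 5.63812 half-year periods = 2.81906 yrs; D_mod = 2.69702 yrs.
DV01 ≈ 2.69702 × 88.9195 × 0.0001 = 0.023982.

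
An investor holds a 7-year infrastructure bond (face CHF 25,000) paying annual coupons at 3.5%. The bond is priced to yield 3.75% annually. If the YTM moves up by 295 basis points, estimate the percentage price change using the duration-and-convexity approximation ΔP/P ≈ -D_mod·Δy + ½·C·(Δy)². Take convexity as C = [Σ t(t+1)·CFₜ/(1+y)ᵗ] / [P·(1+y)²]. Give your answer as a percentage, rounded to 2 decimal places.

-16.00%

With y = 0.0375:
  t   CF        PV=CF/(1+0.0375)^t    t·PV        t(t+1)·PV
  1       875.00       843.3735       843.3735       1,686.7470
  2       875.00       812.8901     1,625.7802       4,877.3407
  3       875.00       783.5085     2,350.5256       9,402.1025
  4       875.00       755.1890     3,020.7558      15,103.7792
  5       875.00       727.8930     3,639.4649      21,836.7892
  6       875.00       701.5836     4,209.5015      29,466.5107
  7    25,875.00    19,996.9436   139,978.6049   1,119,828.8392
  Σ                 24,621.3812   155,668.0065   1,202,202.1084
P = 24,621.3812; D_Mac = 6.32247 yrs; D_mod = 6.09395 yrs; C = 45.36165.
Duration effect: -6.09395 × (+0.0295) = -0.179772
Convexity effect: 0.5 × 45.36165 × (0.0295)² = +0.0197380
ΔP/P ≈ -0.179772 + 0.0197380 = -0.160034 = -16.0034%.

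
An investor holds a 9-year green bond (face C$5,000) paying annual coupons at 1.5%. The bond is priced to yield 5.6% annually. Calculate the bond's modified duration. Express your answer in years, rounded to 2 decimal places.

7.92 years

Periodic yield y = 0.056. First find Macaulay duration:
  t   CF        PV=CF/(1+0.056)^t    t·PV
  1        75.00        71.0227        71.0227
  2        75.00        67.2564       134.5127
  3        75.00        63.6897       191.0692
  4        75.00        60.3123       241.2490
  5        75.00        57.1139       285.5694
  6        75.00        54.0851       324.5107
  7        75.00        51.2170       358.5188
  8        75.00        48.5009       388.0073
  9     5,075.00     3,107.8552    27,970.6972
  Σ                  3,581.0532    29,965.1571
P = 3,581.0532; Macaulay duration = 29,965.1571 / 3,581.0532 = 8.36769 years.
Modified duration = D_Mac / (1 + y) = 8.36769 / 1.056 = 7.92395 years.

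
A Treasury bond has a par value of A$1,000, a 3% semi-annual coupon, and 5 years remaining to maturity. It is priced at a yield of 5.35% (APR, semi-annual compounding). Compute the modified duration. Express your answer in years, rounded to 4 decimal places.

4.5369 years

Periodic yield y = 0.02675. First find Macaulay duration:
  t   CF        PV=CF/(1+0.02675)^t    t·PV
  1        15.00        14.6092        14.6092
  2        15.00        14.2286        28.4572
  3        15.00        13.8579        41.5737
  4        15.00        13.4968        53.9874
  5        15.00        13.1452        65.7261
  6        15.00        12.8027        76.8165
  7        15.00        12.4692        87.2843
  8        15.00        12.1443        97.1546
  9        15.00        11.8279       106.4514
  10    1,015.00       779.5050     7,795.0504
  Σ                    898.0870     8,367.1107
P = 898.0870; Macaulay duration = 8,367.1107 / 898.0870 = 9.31659 half-year periods = 4.65830 years.
Modified duration = D_Mac / (1 + y) = 4.65830 / 1.02675 = 4.53693 years.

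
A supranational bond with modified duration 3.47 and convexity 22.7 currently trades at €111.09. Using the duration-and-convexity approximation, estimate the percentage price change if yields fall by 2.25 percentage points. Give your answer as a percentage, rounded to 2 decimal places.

Duration effect: -D_mod·Δy = -3.47 × (-0.0225) = +0.078075
Convexity effect: ½·C·(Δy)² = 0.5 × 22.7 × (-0.0225)² = +0.0057459375
ΔP/P ≈ +0.078075 + 0.0057459375 = +0.0838209375
= +8.38209375%.

+8.38%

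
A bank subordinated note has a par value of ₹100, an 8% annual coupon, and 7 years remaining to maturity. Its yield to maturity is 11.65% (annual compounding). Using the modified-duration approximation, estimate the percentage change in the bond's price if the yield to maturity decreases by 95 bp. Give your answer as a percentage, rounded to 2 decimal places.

Periodic yield y = 0.1165. Modified duration first:
  t   CF        PV=CF/(1+0.1165)^t    t·PV
  1         8.00         7.1652         7.1652
  2         8.00         6.4176        12.8352
  3         8.00         5.7480        17.2439
  4         8.00         5.1482        20.5928
  5         8.00         4.6110        23.0551
  6         8.00         4.1299        24.7793
  7       108.00        49.9359       349.5511
  Σ                     83.1558       455.2226
P = 83.1558; D_Mac = 5.47434 yrs; D_mod = 5.47434/(1+0.1165) = 4.90312 yrs.
ΔP/P ≈ -D_mod · Δy = -4.90312 × (-0.0095) = +0.046580 = +4.6580%.

+4.66%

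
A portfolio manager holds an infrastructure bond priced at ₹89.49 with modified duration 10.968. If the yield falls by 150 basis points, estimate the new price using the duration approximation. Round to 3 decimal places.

₹104.213

Duration approximation: ΔP/P ≈ -D_mod · Δy = -10.968 × (-0.015) = +0.164520.
New price ≈ 89.49 × (1 + 0.164520) = 104.2128948.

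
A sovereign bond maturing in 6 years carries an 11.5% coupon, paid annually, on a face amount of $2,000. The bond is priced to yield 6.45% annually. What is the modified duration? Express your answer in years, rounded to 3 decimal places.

Periodic yield y = 0.0645. First find Macaulay duration:
  t   CF        PV=CF/(1+0.0645)^t    t·PV
  1       230.00       216.0639       216.0639
  2       230.00       202.9722       405.9443
  3       230.00       190.6737       572.0212
  4       230.00       179.1205       716.4818
  5       230.00       168.2672       841.3361
  6     2,230.00     1,532.6072     9,195.6433
  Σ                  2,489.7047    11,947.4906
P = 2,489.7047; Macaulay duration = 11,947.4906 / 2,489.7047 = 4.79876 years.
Modified duration = D_Mac / (1 + y) = 4.79876 / 1.0645 = 4.50799 years.

4.508 years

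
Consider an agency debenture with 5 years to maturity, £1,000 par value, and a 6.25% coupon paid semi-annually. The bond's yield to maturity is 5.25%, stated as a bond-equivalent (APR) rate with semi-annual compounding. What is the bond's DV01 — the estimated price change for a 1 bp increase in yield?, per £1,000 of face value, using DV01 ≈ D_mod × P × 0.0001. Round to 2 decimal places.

Periodic yield y = 0.02625.
  t   CF        PV=CF/(1+0.02625)^t    t·PV
  1        31.25        30.4507        30.4507
  2        31.25        29.6718        59.3436
  3        31.25        28.9128        86.7385
  4        31.25        28.1733       112.6931
  5        31.25        27.4526       137.2632
  6        31.25        26.7504       160.5027
  7        31.25        26.0662       182.4634
  8        31.25        25.3995       203.1958
  9        31.25        24.7498       222.7481
  10    1,031.25       795.8519     7,958.5191
  Σ                  1,043.4790     9,153.9181
P = 1,043.4790; D_Mac = 8.77250 half-year periods = 4.38625 yrs; D_mod = 4.27406 yrs.
DV01 ≈ 4.27406 × 1,043.4790 × 0.0001 = 0.445989.

£0.45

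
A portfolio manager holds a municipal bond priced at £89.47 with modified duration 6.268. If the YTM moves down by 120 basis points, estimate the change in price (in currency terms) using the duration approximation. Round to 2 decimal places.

+£6.73

Duration approximation: ΔP/P ≈ -D_mod · Δy = -6.268 × (-0.012) = +0.075216.
ΔP ≈ 89.47 × (+0.075216) = +6.72957552.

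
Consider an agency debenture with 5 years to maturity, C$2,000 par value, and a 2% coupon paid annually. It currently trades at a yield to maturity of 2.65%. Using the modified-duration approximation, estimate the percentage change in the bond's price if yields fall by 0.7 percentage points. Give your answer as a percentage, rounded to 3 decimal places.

+3.276%

Periodic yield y = 0.0265. Modified duration first:
  t   CF        PV=CF/(1+0.0265)^t    t·PV
  1        40.00        38.9674        38.9674
  2        40.00        37.9614        75.9228
  3        40.00        36.9814       110.9441
  4        40.00        36.0267       144.1067
  5     2,040.00     1,789.9273     8,949.6366
  Σ                  1,939.8641     9,319.5776
P = 1,939.8641; D_Mac = 4.80424 yrs; D_mod = 4.80424/(1+0.0265) = 4.68022 yrs.
ΔP/P ≈ -D_mod · Δy = -4.68022 × (-0.007) = +0.032762 = +3.2762%.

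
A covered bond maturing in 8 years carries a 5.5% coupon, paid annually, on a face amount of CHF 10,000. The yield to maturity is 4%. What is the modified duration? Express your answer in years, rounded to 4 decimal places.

Periodic yield y = 0.04. First find Macaulay duration:
  t   CF        PV=CF/(1+0.04)^t    t·PV
  1       550.00       528.8462       528.8462
  2       550.00       508.5059     1,017.0118
  3       550.00       488.9480     1,466.8440
  4       550.00       470.1423     1,880.5692
  5       550.00       452.0599     2,260.2995
  6       550.00       434.6730     2,608.0379
  7       550.00       417.9548     2,925.6836
  8    10,550.00     7,708.7817    61,670.2533
  Σ                 11,009.9117    74,357.5456
P = 11,009.9117; Macaulay duration = 74,357.5456 / 11,009.9117 = 6.75369 years.
Modified duration = D_Mac / (1 + y) = 6.75369 / 1.04 = 6.49393 years.

6.4939 years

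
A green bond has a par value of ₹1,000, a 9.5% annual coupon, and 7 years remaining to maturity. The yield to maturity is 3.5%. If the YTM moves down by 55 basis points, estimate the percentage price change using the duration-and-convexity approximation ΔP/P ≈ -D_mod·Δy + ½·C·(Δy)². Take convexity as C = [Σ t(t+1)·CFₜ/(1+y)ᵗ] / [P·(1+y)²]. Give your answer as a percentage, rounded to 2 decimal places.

+3.07%

With y = 0.035:
  t   CF        PV=CF/(1+0.035)^t    t·PV        t(t+1)·PV
  1        95.00        91.7874        91.7874         183.5749
  2        95.00        88.6835       177.3670         532.1011
  3        95.00        85.6846       257.0537       1,028.2147
  4        95.00        82.7870       331.1480       1,655.7402
  5        95.00        79.9875       399.9373       2,399.6235
  6        95.00        77.2826       463.6954       3,245.8676
  7     1,095.00       860.6601     6,024.6207      48,196.9657
  Σ                  1,366.8726     7,745.6095      57,242.0877
P = 1,366.8726; D_Mac = 5.66667 yrs; D_mod = 5.47504 yrs; C = 39.09369.
Duration effect: -5.47504 × (-0.0055) = +0.030113
Convexity effect: 0.5 × 39.09369 × (-0.0055)² = +0.0005913
ΔP/P ≈ +0.030113 + 0.0005913 = +0.030704 = +3.0704%.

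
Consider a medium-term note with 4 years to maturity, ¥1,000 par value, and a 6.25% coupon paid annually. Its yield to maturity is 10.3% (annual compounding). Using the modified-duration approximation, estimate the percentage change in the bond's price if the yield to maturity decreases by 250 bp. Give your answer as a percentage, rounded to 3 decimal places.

Periodic yield y = 0.103. Modified duration first:
  t   CF        PV=CF/(1+0.103)^t    t·PV
  1        62.50        56.6636        56.6636
  2        62.50        51.3723       102.7446
  3        62.50        46.5751       139.7252
  4     1,062.50       717.8387     2,871.3549
  Σ                    872.4497     3,170.4884
P = 872.4497; D_Mac = 3.63401 yrs; D_mod = 3.63401/(1+0.103) = 3.29466 yrs.
ΔP/P ≈ -D_mod · Δy = -3.29466 × (-0.025) = +0.082366 = +8.2366%.

+8.237%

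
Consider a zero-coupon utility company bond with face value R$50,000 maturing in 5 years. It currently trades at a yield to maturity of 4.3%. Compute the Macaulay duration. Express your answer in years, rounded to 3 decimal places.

A zero-coupon bond has a single cash flow at maturity, so its Macaulay duration equals its maturity: 5 years.

5.000 years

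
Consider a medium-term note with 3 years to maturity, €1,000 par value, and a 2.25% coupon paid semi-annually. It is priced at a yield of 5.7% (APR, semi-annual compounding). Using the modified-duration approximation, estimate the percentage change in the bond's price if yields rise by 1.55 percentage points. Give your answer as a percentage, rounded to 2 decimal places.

Periodic yield y = 0.0285. Modified duration first:
  t   CF        PV=CF/(1+0.0285)^t    t·PV
  1        11.25        10.9383        10.9383
  2        11.25        10.6352        21.2703
  3        11.25        10.3405        31.0214
  4        11.25        10.0539        40.2157
  5        11.25         9.7753        48.8766
  6     1,011.25       854.3440     5,126.0638
  Σ                    906.0871     5,278.3860
P = 906.0871; D_Mac = 5.82547 half-year periods = 2.91274 yrs; D_mod = 2.91274/(1+0.0285) = 2.83202 yrs.
ΔP/P ≈ -D_mod · Δy = -2.83202 × (+0.0155) = -0.043896 = -4.3896%.

-4.39%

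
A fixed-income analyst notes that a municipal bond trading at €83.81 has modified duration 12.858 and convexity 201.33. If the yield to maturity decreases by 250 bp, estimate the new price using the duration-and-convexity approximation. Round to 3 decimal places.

€116.024

Duration effect: -D_mod·Δy = -12.858 × (-0.025) = +0.321450
Convexity effect: ½·C·(Δy)² = 0.5 × 201.33 × (-0.025)² = +0.062915625
ΔP/P ≈ +0.321450 + 0.062915625 = +0.384365625
New price ≈ 83.81 × (1 + 0.384365625) = 116.02368303125.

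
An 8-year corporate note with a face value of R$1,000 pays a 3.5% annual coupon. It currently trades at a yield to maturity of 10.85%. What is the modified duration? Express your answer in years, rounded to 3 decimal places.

Periodic yield y = 0.1085. First find Macaulay duration:
  t   CF        PV=CF/(1+0.1085)^t    t·PV
  1        35.00        31.5742        31.5742
  2        35.00        28.4837        56.9674
  3        35.00        25.6957        77.0872
  4        35.00        23.1806        92.7225
  5        35.00        20.9117       104.5586
  6        35.00        18.8649       113.1892
  7        35.00        17.0184       119.1286
  8     1,035.00       453.9989     3,631.9909
  Σ                    619.7281     4,227.2187
P = 619.7281; Macaulay duration = 4,227.2187 / 619.7281 = 6.82109 years.
Modified duration = D_Mac / (1 + y) = 6.82109 / 1.1085 = 6.15344 years.

6.153 years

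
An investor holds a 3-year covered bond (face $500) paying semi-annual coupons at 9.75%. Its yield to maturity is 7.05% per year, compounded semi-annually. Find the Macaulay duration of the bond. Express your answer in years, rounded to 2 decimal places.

2.69 years

Periodic yield y = 0.03525. Discount each cash flow and weight by its period:
  t   CF        PV=CF/(1+0.03525)^t    t·PV
  1       24.375        23.5450        23.5450
  2       24.375        22.7433        45.4867
  3       24.375        21.9689        65.9068
  4       24.375        21.2209        84.8836
  5       24.375        20.4983       102.4916
  6      524.375       425.9617     2,555.7701
  Σ                    535.9382     2,878.0839
Price P = Σ PV = 535.9382.
Macaulay duration = Σ(t·PV) / P = 2,878.0839 / 535.9382 = 5.37018 half-year periods.
In years: 5.37018 / 2 = 2.68509 years.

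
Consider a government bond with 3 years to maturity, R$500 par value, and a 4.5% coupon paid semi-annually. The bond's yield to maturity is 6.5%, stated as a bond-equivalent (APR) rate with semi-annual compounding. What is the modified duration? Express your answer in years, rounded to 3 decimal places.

2.745 years

Periodic yield y = 0.0325. First find Macaulay duration:
  t   CF        PV=CF/(1+0.0325)^t    t·PV
  1        11.25        10.8959        10.8959
  2        11.25        10.5529        21.1058
  3        11.25        10.2207        30.6622
  4        11.25         9.8990        39.5961
  5        11.25         9.5874        47.9372
  6       511.25       421.9811     2,531.8864
  Σ                    473.1371     2,682.0835
P = 473.1371; Macaulay duration = 2,682.0835 / 473.1371 = 5.66872 half-year periods = 2.83436 years.
Modified duration = D_Mac / (1 + y) = 2.83436 / 1.0325 = 2.74514 years.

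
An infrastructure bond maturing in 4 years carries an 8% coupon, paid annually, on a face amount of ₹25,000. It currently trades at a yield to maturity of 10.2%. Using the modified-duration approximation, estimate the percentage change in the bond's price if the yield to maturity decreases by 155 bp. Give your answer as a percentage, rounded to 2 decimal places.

+5.01%

Periodic yield y = 0.102. Modified duration first:
  t   CF        PV=CF/(1+0.102)^t    t·PV
  1     2,000.00     1,814.8820     1,814.8820
  2     2,000.00     1,646.8984     3,293.7968
  3     2,000.00     1,494.4632     4,483.3895
  4    27,000.00    18,307.8517    73,231.4068
  Σ                 23,264.0953    82,823.4751
P = 23,264.0953; D_Mac = 3.56014 yrs; D_mod = 3.56014/(1+0.102) = 3.23062 yrs.
ΔP/P ≈ -D_mod · Δy = -3.23062 × (-0.0155) = +0.050075 = +5.0075%.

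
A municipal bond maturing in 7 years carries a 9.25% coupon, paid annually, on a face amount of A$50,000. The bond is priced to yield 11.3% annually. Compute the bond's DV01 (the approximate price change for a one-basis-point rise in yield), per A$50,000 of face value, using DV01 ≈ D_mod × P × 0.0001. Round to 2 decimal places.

Periodic yield y = 0.113.
  t   CF        PV=CF/(1+0.113)^t    t·PV
  1     4,625.00     4,155.4358     4,155.4358
  2     4,625.00     3,733.5452     7,467.0903
  3     4,625.00     3,354.4880    10,063.4640
  4     4,625.00     3,013.9156    12,055.6622
  5     4,625.00     2,707.9205    13,539.6027
  6     4,625.00     2,432.9924    14,597.9544
  7    54,625.00    25,818.1607   180,727.1249
  Σ                 45,216.4581   242,606.3342
P = 45,216.4581; D_Mac = 5.36544 yrs; D_mod = 4.82070 yrs.
DV01 ≈ 4.82070 × 45,216.4581 × 0.0001 = 21.797514.

A$21.80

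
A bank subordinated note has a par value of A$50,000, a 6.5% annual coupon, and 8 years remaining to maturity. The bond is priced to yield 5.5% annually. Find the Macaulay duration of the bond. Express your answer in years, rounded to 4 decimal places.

Periodic yield y = 0.055. Discount each cash flow and weight by its year:
  t   CF        PV=CF/(1+0.055)^t    t·PV
  1     3,250.00     3,080.5687     3,080.5687
  2     3,250.00     2,919.9704     5,839.9407
  3     3,250.00     2,767.7444     8,303.2332
  4     3,250.00     2,623.4544    10,493.8177
  5     3,250.00     2,486.6866    12,433.4332
  6     3,250.00     2,357.0490    14,142.2937
  7     3,250.00     2,234.1696    15,639.1874
  8    53,250.00    34,697.6399   277,581.1189
  Σ                 53,167.2830   347,513.5936
Price P = Σ PV = 53,167.2830.
Macaulay duration = Σ(t·PV) / P = 347,513.5936 / 53,167.2830 = 6.53623 years.

6.5362 years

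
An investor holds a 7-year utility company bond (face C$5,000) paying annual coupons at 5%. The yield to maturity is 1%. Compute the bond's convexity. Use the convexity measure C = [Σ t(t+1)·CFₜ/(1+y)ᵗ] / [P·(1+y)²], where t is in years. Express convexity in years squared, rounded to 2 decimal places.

With y = 0.01:
  t   CF        PV=CF/(1+0.01)^t    t·PV        t(t+1)·PV
  1       250.00       247.5248       247.5248         495.0495
  2       250.00       245.0740       490.1480       1,470.4441
  3       250.00       242.6475       727.9426       2,911.7704
  4       250.00       240.2451       960.9803       4,804.9017
  5       250.00       237.8664     1,189.3321       7,135.9927
  6       250.00       235.5113     1,413.0679       9,891.4750
  7     5,250.00     4,896.7698    34,277.3885     274,219.1081
  Σ                  6,345.6389    39,306.3842     300,928.7415
P = 6,345.6389.
Convexity = Σ t(t+1)·PV / [P·(1+y)²] = 300,928.7415 / (6,345.6389 × 1.020100) = 46.48850.

46.49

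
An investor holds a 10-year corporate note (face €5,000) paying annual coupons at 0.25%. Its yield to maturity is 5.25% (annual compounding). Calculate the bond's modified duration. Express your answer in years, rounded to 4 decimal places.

Periodic yield y = 0.0525. First find Macaulay duration:
  t   CF        PV=CF/(1+0.0525)^t    t·PV
  1        12.50        11.8765        11.8765
  2        12.50        11.2841        22.5681
  3        12.50        10.7212        32.1636
  4        12.50        10.1864        40.7457
  5        12.50         9.6783        48.3915
  6        12.50         9.1955        55.1733
  7        12.50         8.7369        61.1580
  8        12.50         8.3011        66.4084
  9        12.50         7.8870        70.9829
  10    5,012.50     3,004.9229    30,049.2295
  Σ                  3,092.7899    30,458.6975
P = 3,092.7899; Macaulay duration = 30,458.6975 / 3,092.7899 = 9.84829 years.
Modified duration = D_Mac / (1 + y) = 9.84829 / 1.0525 = 9.35705 years.

9.3570 years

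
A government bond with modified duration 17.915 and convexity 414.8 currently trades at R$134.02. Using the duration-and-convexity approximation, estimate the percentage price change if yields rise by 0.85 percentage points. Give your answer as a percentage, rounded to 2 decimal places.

-13.73%

Duration effect: -D_mod·Δy = -17.915 × (+0.0085) = -0.1522775
Convexity effect: ½·C·(Δy)² = 0.5 × 414.8 × (0.0085)² = +0.01498465
ΔP/P ≈ -0.1522775 + 0.01498465 = -0.13729285
= -13.729285%.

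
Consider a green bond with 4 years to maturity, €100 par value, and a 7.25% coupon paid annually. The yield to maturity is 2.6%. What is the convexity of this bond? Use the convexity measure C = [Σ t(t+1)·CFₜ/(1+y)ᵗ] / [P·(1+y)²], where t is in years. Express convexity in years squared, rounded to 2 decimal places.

16.76

With y = 0.026:
  t   CF        PV=CF/(1+0.026)^t    t·PV        t(t+1)·PV
  1         7.25         7.0663         7.0663          14.1326
  2         7.25         6.8872        13.7744          41.3233
  3         7.25         6.7127        20.1380          80.5522
  4       107.25        96.7850       387.1398       1,935.6991
  Σ                    117.4511       428.1186       2,071.7071
P = 117.4511.
Convexity = Σ t(t+1)·PV / [P·(1+y)²] = 2,071.7071 / (117.4511 × 1.052676) = 16.75624.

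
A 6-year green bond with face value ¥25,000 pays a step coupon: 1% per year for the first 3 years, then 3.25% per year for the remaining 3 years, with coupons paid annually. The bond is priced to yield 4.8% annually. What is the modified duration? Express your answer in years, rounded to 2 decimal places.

Periodic yield y = 0.048. First find Macaulay duration:
  t   CF        PV=CF/(1+0.048)^t    t·PV
  1       250.00       238.5496       238.5496
  2       250.00       227.6237       455.2474
  3       250.00       217.1982       651.5945
  4       812.50       673.5630     2,694.2521
  5       812.50       642.7128     3,213.5641
  6    25,812.50    19,483.2935   116,899.7611
  Σ                 21,482.9408   124,152.9687
P = 21,482.9408; Macaulay duration = 124,152.9687 / 21,482.9408 = 5.77914 years.
Modified duration = D_Mac / (1 + y) = 5.77914 / 1.048 = 5.51445 years.

5.51 years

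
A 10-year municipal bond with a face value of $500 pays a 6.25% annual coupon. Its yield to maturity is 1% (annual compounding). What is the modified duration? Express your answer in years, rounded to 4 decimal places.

8.1073 years

Periodic yield y = 0.01. First find Macaulay duration:
  t   CF        PV=CF/(1+0.01)^t    t·PV
  1        31.25        30.9406        30.9406
  2        31.25        30.6343        61.2685
  3        31.25        30.3309        90.9928
  4        31.25        30.0306       120.1225
  5        31.25        29.7333       148.6665
  6        31.25        29.4389       176.6335
  7        31.25        29.1474       204.0321
  8        31.25        28.8589       230.8708
  9        31.25        28.5731       257.1581
  10      531.25       480.9337     4,809.3369
  Σ                    748.6217     6,130.0224
P = 748.6217; Macaulay duration = 6,130.0224 / 748.6217 = 8.18841 years.
Modified duration = D_Mac / (1 + y) = 8.18841 / 1.01 = 8.10734 years.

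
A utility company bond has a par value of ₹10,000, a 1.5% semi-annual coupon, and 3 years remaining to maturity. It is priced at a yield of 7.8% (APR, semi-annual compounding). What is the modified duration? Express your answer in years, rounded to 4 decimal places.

2.8280 years

Periodic yield y = 0.039. First find Macaulay duration:
  t   CF        PV=CF/(1+0.039)^t    t·PV
  1        75.00        72.1848        72.1848
  2        75.00        69.4753       138.9505
  3        75.00        66.8674       200.6023
  4        75.00        64.3575       257.4299
  5        75.00        61.9418       309.7088
  6    10,075.00     8,008.5109    48,051.0652
  Σ                  8,343.3376    49,029.9416
P = 8,343.3376; Macaulay duration = 49,029.9416 / 8,343.3376 = 5.87654 half-year periods = 2.93827 years.
Modified duration = D_Mac / (1 + y) = 2.93827 / 1.039 = 2.82798 years.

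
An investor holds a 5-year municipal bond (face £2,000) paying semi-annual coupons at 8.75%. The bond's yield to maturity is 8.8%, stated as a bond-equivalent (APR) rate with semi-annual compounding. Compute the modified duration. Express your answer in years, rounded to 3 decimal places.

3.979 years

Periodic yield y = 0.044. First find Macaulay duration:
  t   CF        PV=CF/(1+0.044)^t    t·PV
  1        87.50        83.8123        83.8123
  2        87.50        80.2799       160.5599
  3        87.50        76.8965       230.6895
  4        87.50        73.6556       294.6226
  5        87.50        70.5514       352.7569
  6        87.50        67.5780       405.4677
  7        87.50        64.7298       453.1089
  8        87.50        62.0018       496.0141
  9        87.50        59.3887       534.4980
  10    2,087.50     1,357.1301    13,571.3015
  Σ                  1,996.0241    16,582.8314
P = 1,996.0241; Macaulay duration = 16,582.8314 / 1,996.0241 = 8.30793 half-year periods = 4.15397 years.
Modified duration = D_Mac / (1 + y) = 4.15397 / 1.044 = 3.97889 years.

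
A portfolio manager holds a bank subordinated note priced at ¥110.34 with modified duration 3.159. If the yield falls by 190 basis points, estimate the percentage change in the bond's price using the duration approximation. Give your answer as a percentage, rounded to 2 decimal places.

+6.00%

Duration approximation: ΔP/P ≈ -D_mod · Δy = -3.159 × (-0.019) = +0.060021.
As a percentage: +6.0021%.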